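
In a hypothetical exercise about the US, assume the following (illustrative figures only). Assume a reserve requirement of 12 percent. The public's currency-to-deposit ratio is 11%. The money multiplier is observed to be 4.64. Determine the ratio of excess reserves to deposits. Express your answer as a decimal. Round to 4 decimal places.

Using m = 4.64. Since m = (1 + c)/(c + rr + e), the denominator satisfies c + rr + e = (1 + c)/m = (1 + 0.11) / 4.64 ≈ 0.239224.
With c = 0.11 and rr = 0.12, the ratio of excess reserves to deposits is 0.239224 − 0.11 − 0.12 = 0.009224.

0.0092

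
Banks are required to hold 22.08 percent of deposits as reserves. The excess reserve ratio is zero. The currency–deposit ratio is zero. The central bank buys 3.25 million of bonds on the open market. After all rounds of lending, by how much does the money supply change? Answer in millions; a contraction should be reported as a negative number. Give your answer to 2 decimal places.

14.72 million

The simple money multiplier is m = 1/rr = 1/0.2208 ≈ 4.5290.
An open-market purchase increases the monetary base by 3.25 million, so ΔM = m × ΔMB = 4.5290 × 3.25 ≈ 14.7192 million.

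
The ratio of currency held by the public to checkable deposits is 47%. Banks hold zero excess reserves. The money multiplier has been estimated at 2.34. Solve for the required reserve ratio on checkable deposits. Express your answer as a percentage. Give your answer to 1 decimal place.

15.8%

Using m = 2.34. Since m = (1 + c)/(c + rr + e), the denominator satisfies c + rr + e = (1 + c)/m = (1 + 0.47) / 2.34 ≈ 0.628205.
With c = 0.47 and e = 0, the required reserve ratio on checkable deposits is 0.628205 − 0.47 − 0 = 0.158205.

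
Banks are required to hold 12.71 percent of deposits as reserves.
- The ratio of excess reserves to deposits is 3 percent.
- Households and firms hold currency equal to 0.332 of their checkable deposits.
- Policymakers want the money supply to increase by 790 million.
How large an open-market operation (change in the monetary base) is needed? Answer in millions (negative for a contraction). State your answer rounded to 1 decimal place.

290.1 million

The money multiplier is m = (1 + c) / (rr + e + c) = (1 + 0.332) / (0.1271 + 0.03 + 0.332) ≈ 2.72337.
ΔMB = ΔM / m = (+790) / 2.72337 ≈ 290.0818 million.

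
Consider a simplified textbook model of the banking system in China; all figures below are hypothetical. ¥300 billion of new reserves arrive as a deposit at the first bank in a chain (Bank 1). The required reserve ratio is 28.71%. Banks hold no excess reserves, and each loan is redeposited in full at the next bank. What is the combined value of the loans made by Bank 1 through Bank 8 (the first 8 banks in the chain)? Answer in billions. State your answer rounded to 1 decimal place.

Bank i lends (1 − rr)^i of the original deposit: Bank 1 lends 300·0.7129 = 213.8700, Bank 2 lends 300·0.7129² ≈ 152.4679, and so on.
Summing a geometric series: total = 300·[0.7129·(1 − 0.7129^8) / (1 − 0.7129)] ≈ 695.2333 billion.

¥695.2 billion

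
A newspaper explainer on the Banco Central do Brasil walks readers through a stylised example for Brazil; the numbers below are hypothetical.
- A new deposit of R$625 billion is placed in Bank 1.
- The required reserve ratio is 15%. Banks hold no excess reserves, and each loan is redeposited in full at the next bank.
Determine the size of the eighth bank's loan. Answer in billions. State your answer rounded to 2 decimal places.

R$170.31 billion

Each bank lends a fraction (1 − rr) = 0.8500 of the deposit it receives, so Bank 8 receives 625·0.8500^7 and lends 625·0.8500^8 ≈ 170.3066 billion.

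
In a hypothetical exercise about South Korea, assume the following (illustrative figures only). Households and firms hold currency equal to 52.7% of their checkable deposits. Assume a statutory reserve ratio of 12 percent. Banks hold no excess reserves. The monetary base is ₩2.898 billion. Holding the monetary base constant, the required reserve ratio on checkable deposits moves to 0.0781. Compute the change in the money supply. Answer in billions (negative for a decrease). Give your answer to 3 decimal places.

₩0.474 billion

Initially m₁ = (1 + 0.527) / (0.12 + 0.527) ≈ 2.36012, so M₁ = 2.36012 × 2.898 ≈ 6.8396 billion.
After the change m₂ = (1 + 0.527) / (0.0781 + 0.527) ≈ 2.52355, so M₂ = 2.52355 × 2.898 ≈ 7.3132 billion.
ΔM = M₂ − M₁ = 7.3132 − 6.8396 = 0.4736 billion.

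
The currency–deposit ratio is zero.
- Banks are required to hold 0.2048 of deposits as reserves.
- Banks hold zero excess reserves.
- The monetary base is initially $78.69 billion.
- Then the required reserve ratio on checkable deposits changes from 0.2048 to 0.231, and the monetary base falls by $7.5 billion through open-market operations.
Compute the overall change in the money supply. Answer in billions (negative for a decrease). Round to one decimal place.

-76.0 billion

Before: m₁ = 1 / (0.2048) ≈ 4.8828, MB₁ = 78.69, so M₁ = 4.8828 × 78.69 ≈ 384.2275 billion.
After: m₂ = 1 / (0.231) ≈ 4.3290, MB₂ = 78.69 − 7.5 = 71.19, so M₂ = 4.3290 × 71.19 ≈ 308.1815 billion.
ΔM = M₂ − M₁ = 308.1815 − 384.2275 = -76.046 billion.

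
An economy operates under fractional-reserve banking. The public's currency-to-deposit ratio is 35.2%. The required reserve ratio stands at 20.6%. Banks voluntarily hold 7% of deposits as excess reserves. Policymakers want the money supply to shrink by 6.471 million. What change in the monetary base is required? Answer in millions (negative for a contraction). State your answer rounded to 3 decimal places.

-3.006 million

The money multiplier is m = (1 + c) / (rr + e + c) = (1 + 0.352) / (0.206 + 0.07 + 0.352) ≈ 2.15287.
ΔMB = ΔM / m = (−6.471) / 2.15287 ≈ -3.0058 million.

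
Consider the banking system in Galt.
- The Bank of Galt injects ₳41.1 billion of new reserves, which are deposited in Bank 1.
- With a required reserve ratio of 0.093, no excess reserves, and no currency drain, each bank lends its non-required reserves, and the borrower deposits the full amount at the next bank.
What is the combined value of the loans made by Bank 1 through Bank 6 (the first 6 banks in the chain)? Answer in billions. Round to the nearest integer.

Bank i lends (1 − rr)^i of the original deposit: Bank 1 lends 41.1·0.9070 = 37.2777, Bank 2 lends 41.1·0.9070² ≈ 33.8109, and so on.
Summing a geometric series: total = 41.1·[0.9070·(1 − 0.9070^6) / (1 − 0.9070)] ≈ 177.6788 billion.

₳178 billion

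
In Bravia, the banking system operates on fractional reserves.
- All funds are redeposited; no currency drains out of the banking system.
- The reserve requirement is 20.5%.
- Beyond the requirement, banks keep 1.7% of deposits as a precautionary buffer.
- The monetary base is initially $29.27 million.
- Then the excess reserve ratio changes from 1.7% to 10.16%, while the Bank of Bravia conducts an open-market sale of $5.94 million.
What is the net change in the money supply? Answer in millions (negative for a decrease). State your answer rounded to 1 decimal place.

Before: m₁ = 1 / (0.205 + 0.017) ≈ 4.5045, MB₁ = 29.27, so M₁ = 4.5045 × 29.27 ≈ 131.8467 million.
After: m₂ = 1 / (0.205 + 0.1016) ≈ 3.2616, MB₂ = 29.27 − 5.94 = 23.33, so M₂ = 3.2616 × 23.33 ≈ 76.0931 million.
ΔM = M₂ − M₁ = 76.0931 − 131.8467 = -55.7536 million.

-55.8 million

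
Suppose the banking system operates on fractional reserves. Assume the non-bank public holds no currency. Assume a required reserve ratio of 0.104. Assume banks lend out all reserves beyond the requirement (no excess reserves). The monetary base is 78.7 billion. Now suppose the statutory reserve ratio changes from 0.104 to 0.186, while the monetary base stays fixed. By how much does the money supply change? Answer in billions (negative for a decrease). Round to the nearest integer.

Initially m₁ = 1 / (0.104) ≈ 9.6154, so M₁ = 9.6154 × 78.7 ≈ 756.732 billion.
After the change m₂ = 1 / (0.186) ≈ 5.3763, so M₂ = 5.3763 × 78.7 ≈ 423.1148 billion.
ΔM = M₂ − M₁ = 423.1148 − 756.732 = -333.6172 billion.

-334 billion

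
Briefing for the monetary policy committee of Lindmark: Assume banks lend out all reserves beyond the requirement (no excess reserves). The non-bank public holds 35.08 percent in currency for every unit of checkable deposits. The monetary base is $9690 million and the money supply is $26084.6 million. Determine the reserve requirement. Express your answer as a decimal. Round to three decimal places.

0.151

Using m = M/MB = 26084.6/9690 ≈ 2.691909. Since m = (1 + c)/(c + rr + e), the denominator satisfies c + rr + e = (1 + c)/m = (1 + 0.3508) / 2.691909 ≈ 0.501800.
With c = 0.3508 and e = 0, the reserve requirement is 0.501800 − 0.3508 − 0 = 0.151.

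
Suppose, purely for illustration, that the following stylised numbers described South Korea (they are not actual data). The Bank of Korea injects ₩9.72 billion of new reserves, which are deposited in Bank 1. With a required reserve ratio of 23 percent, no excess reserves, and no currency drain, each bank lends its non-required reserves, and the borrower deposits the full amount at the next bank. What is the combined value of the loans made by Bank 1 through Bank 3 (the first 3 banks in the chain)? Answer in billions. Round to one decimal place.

Bank i lends (1 − rr)^i of the original deposit: Bank 1 lends 9.72·0.7700 = 7.4844, Bank 2 lends 9.72·0.7700² ≈ 5.7630, and so on.
Summing a geometric series: total = 9.72·[0.7700·(1 − 0.7700^3) / (1 − 0.7700)] ≈ 17.6849 billion.

₩17.7 billion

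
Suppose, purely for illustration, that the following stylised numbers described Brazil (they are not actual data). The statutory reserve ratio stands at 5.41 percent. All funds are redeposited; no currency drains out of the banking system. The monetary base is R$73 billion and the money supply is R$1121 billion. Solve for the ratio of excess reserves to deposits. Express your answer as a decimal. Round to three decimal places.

0.011

Using m = M/MB = 1121/73 ≈ 15.356164. Since m = (1 + c)/(c + rr + e), the denominator satisfies c + rr + e = (1 + c)/m = (1 + 0) / 15.356164 ≈ 0.065120.
With c = 0 and rr = 0.0541, the ratio of excess reserves to deposits is 0.065120 − 0 − 0.0541 = 0.01102.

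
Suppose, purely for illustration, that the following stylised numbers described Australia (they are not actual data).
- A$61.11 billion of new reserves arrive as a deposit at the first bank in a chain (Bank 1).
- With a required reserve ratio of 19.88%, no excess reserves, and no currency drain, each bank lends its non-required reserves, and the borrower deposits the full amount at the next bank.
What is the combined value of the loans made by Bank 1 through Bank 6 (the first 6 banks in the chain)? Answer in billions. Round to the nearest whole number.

A$181 billion

Bank i lends (1 − rr)^i of the original deposit: Bank 1 lends 61.11·0.8012 ≈ 48.9613, Bank 2 lends 61.11·0.8012² ≈ 39.2278, and so on.
Summing a geometric series: total = 61.11·[0.8012·(1 − 0.8012^6) / (1 − 0.8012)] ≈ 181.1392 billion.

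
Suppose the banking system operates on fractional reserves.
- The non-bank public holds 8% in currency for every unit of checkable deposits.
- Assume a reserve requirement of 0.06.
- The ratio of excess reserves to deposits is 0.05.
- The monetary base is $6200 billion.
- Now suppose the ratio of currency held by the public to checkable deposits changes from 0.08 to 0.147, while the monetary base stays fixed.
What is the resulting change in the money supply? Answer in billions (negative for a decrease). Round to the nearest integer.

-7571 billion

Initially m₁ = (1 + 0.08) / (0.06 + 0.05 + 0.08) ≈ 5.68421, so M₁ = 5.68421 × 6200 = 35242.102 billion.
After the change m₂ = (1 + 0.147) / (0.06 + 0.05 + 0.147) ≈ 4.46304, so M₂ = 4.46304 × 6200 = 27670.848 billion.
ΔM = M₂ − M₁ = 27670.848 − 35242.102 = -7571.254 billion.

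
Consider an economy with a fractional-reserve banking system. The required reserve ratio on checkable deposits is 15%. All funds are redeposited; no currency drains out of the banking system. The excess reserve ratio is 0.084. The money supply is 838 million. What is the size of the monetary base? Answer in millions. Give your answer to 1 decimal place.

The money multiplier is m = 1 / (rr + e) = 1 / (0.15 + 0.084) ≈ 4.27350.
MB = M / m = 838 / 4.27350 ≈ 196.0922 million.

196.1 million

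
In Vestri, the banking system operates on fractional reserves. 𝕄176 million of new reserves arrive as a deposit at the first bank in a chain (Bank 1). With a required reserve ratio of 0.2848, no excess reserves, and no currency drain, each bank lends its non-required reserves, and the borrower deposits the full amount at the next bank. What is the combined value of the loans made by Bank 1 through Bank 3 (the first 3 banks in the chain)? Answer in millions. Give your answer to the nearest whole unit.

Bank i lends (1 − rr)^i of the original deposit: Bank 1 lends 176·0.7152 = 125.8752, Bank 2 lends 176·0.7152² ≈ 90.0259, and so on.
Summing a geometric series: total = 176·[0.7152·(1 − 0.7152^3) / (1 − 0.7152)] ≈ 280.2877 million.

𝕄280 million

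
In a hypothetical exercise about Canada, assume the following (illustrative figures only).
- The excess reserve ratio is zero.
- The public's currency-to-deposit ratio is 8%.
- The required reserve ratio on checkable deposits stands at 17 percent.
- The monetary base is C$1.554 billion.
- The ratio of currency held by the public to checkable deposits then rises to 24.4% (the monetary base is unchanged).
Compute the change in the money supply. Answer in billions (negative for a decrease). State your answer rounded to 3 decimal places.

Initially m₁ = (1 + 0.08) / (0.17 + 0.08) = 4.32, so M₁ = 4.32 × 1.554 ≈ 6.7133 billion.
After the change m₂ = (1 + 0.244) / (0.17 + 0.244) ≈ 3.00483, so M₂ = 3.00483 × 1.554 ≈ 4.6695 billion.
ΔM = M₂ − M₁ = 4.6695 − 6.7133 = -2.0438 billion.

-2.044 billion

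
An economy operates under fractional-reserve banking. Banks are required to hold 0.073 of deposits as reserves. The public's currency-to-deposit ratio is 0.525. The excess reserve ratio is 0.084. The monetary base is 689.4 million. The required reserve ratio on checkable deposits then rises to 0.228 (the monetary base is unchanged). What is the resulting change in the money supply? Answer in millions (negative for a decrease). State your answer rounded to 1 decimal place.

Initially m₁ = (1 + 0.525) / (0.073 + 0.084 + 0.525) ≈ 2.23607, so M₁ = 2.23607 × 689.4 ≈ 1541.5467 million.
After the change m₂ = (1 + 0.525) / (0.228 + 0.084 + 0.525) ≈ 1.82198, so M₂ = 1.82198 × 689.4 ≈ 1256.073 million.
ΔM = M₂ − M₁ = 1256.073 − 1541.5467 = -285.4737 million.

-285.5 million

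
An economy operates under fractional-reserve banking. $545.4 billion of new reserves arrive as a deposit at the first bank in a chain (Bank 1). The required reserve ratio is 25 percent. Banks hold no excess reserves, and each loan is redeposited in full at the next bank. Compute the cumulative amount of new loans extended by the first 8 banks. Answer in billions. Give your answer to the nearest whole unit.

$1472 billion

Bank i lends (1 − rr)^i of the original deposit: Bank 1 lends 545.4·0.7500 = 409.0500, Bank 2 lends 545.4·0.7500² = 306.7875, and so on.
Summing a geometric series: total = 545.4·[0.7500·(1 − 0.7500^8) / (1 − 0.7500)] ≈ 1472.3952 billion.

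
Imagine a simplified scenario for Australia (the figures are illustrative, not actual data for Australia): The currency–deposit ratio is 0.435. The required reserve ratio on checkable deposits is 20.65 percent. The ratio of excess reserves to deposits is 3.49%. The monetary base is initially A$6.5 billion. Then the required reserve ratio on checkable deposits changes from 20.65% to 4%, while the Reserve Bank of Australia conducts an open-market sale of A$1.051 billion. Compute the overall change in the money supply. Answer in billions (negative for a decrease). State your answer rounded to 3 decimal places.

Before: m₁ = (1 + 0.435) / (0.2065 + 0.0349 + 0.435) ≈ 2.12153, MB₁ = 6.5, so M₁ = 2.12153 × 6.5 ≈ 13.7899 billion.
After: m₂ = (1 + 0.435) / (0.04 + 0.0349 + 0.435) ≈ 2.81428, MB₂ = 6.5 − 1.051 = 5.449, so M₂ = 2.81428 × 5.449 ≈ 15.335 billion.
ΔM = M₂ − M₁ = 15.335 − 13.7899 = 1.5451 billion.

A$1.545 billion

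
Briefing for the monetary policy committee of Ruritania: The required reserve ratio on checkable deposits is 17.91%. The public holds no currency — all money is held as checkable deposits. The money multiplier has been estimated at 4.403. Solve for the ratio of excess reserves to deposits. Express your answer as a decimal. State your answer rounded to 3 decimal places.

0.048

Using m = 4.403. Since m = (1 + c)/(c + rr + e), the denominator satisfies c + rr + e = (1 + c)/m = (1 + 0) / 4.403 ≈ 0.227118.
With c = 0 and rr = 0.1791, the ratio of excess reserves to deposits is 0.227118 − 0 − 0.1791 = 0.048018.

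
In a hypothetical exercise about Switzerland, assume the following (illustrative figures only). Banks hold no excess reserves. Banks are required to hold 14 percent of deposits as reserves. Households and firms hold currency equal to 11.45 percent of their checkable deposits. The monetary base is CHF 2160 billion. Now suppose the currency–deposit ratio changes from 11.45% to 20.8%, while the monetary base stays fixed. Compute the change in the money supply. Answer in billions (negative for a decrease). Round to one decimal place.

Initially m₁ = (1 + 0.1145) / (0.14 + 0.1145) ≈ 4.379175, so M₁ = 4.379175 × 2160 = 9459.018 billion.
After the change m₂ = (1 + 0.208) / (0.14 + 0.208) ≈ 3.471264, so M₂ = 3.471264 × 2160 ≈ 7497.9302 billion.
ΔM = M₂ − M₁ = 7497.9302 − 9459.018 = -1961.0878 billion.

-1961.1 billion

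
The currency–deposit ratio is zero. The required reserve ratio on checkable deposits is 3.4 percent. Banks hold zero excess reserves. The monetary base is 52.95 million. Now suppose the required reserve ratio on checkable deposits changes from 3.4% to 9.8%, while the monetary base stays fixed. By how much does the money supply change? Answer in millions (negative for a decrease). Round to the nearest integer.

Initially m₁ = 1 / (0.034) ≈ 29.4118, so M₁ = 29.4118 × 52.95 ≈ 1557.3548 million.
After the change m₂ = 1 / (0.098) ≈ 10.2041, so M₂ = 10.2041 × 52.95 ≈ 540.3071 million.
ΔM = M₂ − M₁ = 540.3071 − 1557.3548 = -1017.0477 million.

-1017 million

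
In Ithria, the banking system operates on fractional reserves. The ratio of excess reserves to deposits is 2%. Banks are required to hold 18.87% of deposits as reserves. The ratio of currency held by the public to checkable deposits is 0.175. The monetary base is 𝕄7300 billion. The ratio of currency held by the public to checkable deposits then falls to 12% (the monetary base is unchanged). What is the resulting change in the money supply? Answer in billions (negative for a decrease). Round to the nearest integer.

𝕄2519 billion

Initially m₁ = (1 + 0.175) / (0.1887 + 0.02 + 0.175) ≈ 3.06229, so M₁ = 3.06229 × 7300 = 22354.717 billion.
After the change m₂ = (1 + 0.12) / (0.1887 + 0.02 + 0.12) ≈ 3.40736, so M₂ = 3.40736 × 7300 = 24873.728 billion.
ΔM = M₂ − M₁ = 24873.728 − 22354.717 = 2519.011 billion.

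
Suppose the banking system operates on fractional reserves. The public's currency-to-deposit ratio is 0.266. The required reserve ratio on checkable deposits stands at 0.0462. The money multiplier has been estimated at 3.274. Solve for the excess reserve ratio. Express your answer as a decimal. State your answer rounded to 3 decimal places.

0.074

Using m = 3.274. Since m = (1 + c)/(c + rr + e), the denominator satisfies c + rr + e = (1 + c)/m = (1 + 0.266) / 3.274 ≈ 0.386683.
With c = 0.266 and rr = 0.0462, the excess reserve ratio is 0.386683 − 0.266 − 0.0462 = 0.074483.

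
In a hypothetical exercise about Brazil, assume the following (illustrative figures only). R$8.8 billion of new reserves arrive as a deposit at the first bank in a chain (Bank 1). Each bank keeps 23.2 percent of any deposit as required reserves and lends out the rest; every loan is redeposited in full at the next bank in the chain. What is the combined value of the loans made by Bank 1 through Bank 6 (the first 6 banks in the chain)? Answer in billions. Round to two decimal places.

R$23.15 billion

Bank i lends (1 − rr)^i of the original deposit: Bank 1 lends 8.8·0.7680 = 6.7584, Bank 2 lends 8.8·0.7680² ≈ 5.1905, and so on.
Summing a geometric series: total = 8.8·[0.7680·(1 − 0.7680^6) / (1 − 0.7680)] ≈ 23.1535 billion.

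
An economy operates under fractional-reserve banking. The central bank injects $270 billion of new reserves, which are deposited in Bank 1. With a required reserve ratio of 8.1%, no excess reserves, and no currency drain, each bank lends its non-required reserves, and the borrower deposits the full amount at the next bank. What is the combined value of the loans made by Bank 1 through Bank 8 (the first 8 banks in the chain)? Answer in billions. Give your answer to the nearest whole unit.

$1505 billion

Bank i lends (1 − rr)^i of the original deposit: Bank 1 lends 270·0.9190 = 248.1300, Bank 2 lends 270·0.9190² ≈ 228.0315, and so on.
Summing a geometric series: total = 270·[0.9190·(1 − 0.9190^8) / (1 − 0.9190)] ≈ 1504.7919 billion.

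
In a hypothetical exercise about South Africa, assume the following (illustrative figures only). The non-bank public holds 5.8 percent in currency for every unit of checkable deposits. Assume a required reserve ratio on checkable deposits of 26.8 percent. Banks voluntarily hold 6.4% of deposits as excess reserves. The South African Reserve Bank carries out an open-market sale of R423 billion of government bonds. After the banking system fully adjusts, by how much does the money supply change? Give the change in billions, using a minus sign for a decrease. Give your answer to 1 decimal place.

The money multiplier is m = (1 + c) / (rr + e + c) = (1 + 0.058) / (0.268 + 0.064 + 0.058) ≈ 2.71282.
The sale removes 423 billion of base, so ΔM = m × ΔMB = 2.71282 × (−423) ≈ -1147.5229 billion.

-1147.5 billion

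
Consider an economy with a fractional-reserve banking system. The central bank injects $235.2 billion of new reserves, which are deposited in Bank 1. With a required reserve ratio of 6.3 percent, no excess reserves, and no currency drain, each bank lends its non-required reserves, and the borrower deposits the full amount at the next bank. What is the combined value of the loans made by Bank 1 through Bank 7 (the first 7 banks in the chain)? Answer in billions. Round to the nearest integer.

$1280 billion

Bank i lends (1 − rr)^i of the original deposit: Bank 1 lends 235.2·0.9370 = 220.3824, Bank 2 lends 235.2·0.9370² ≈ 206.4983, and so on.
Summing a geometric series: total = 235.2·[0.9370·(1 − 0.9370^7) / (1 − 0.9370)] ≈ 1279.8680 billion.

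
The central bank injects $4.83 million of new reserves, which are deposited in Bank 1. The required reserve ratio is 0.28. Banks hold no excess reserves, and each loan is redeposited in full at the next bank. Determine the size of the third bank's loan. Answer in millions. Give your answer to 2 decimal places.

$1.80 million

Each bank lends a fraction (1 − rr) = 0.7200 of the deposit it receives, so Bank 3 receives 4.83·0.7200^2 and lends 4.83·0.7200^3 ≈ 1.8028 million.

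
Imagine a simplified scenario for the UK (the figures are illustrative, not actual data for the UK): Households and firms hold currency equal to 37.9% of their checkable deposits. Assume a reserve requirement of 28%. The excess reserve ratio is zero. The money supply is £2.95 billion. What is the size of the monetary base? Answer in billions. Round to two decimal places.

£1.41 billion

The money multiplier is m = (1 + c) / (rr + c) = (1 + 0.379) / (0.28 + 0.379) ≈ 2.0926.
MB = M / m = 2.95 / 2.0926 ≈ 1.4097 billion.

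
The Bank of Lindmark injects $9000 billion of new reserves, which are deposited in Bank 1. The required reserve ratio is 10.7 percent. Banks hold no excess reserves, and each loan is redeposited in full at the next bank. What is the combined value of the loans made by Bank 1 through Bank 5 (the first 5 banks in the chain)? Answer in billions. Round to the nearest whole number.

$32457 billion

Bank i lends (1 − rr)^i of the original deposit: Bank 1 lends 9000·0.8930 = 8037.0000, Bank 2 lends 9000·0.8930² = 7177.0410, and so on.
Summing a geometric series: total = 9000·[0.8930·(1 − 0.8930^5) / (1 − 0.8930)] ≈ 32457.3913 billion.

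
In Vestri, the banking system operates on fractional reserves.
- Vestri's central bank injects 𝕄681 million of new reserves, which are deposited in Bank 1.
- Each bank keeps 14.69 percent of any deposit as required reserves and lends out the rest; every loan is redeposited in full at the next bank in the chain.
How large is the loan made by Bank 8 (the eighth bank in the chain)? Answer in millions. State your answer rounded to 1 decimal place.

Each bank lends a fraction (1 − rr) = 0.8531 of the deposit it receives, so Bank 8 receives 681·0.8531^7 and lends 681·0.8531^8 ≈ 191.0498 million.

𝕄191.0 million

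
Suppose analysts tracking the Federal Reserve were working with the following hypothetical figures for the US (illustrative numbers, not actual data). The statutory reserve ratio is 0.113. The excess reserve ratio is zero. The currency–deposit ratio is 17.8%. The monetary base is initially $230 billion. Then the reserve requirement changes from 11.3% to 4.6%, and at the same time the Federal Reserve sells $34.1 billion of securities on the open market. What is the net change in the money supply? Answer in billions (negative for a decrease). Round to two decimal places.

Before: m₁ = (1 + 0.178) / (0.113 + 0.178) ≈ 4.048110, MB₁ = 230, so M₁ = 4.048110 × 230 = 931.0653 billion.
After: m₂ = (1 + 0.178) / (0.046 + 0.178) ≈ 5.258929, MB₂ = 230 − 34.1 = 195.9, so M₂ = 5.258929 × 195.9 ≈ 1030.2242 billion.
ΔM = M₂ − M₁ = 1030.2242 − 931.0653 = 99.1589 billion.

$99.16 billion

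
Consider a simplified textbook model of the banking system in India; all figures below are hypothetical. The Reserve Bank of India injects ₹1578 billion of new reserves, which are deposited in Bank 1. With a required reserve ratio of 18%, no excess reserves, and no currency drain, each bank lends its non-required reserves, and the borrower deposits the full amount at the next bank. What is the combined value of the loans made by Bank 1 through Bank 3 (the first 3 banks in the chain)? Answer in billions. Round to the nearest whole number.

₹3225 billion

Bank i lends (1 − rr)^i of the original deposit: Bank 1 lends 1578·0.8200 = 1293.9600, Bank 2 lends 1578·0.8200² = 1061.0472, and so on.
Summing a geometric series: total = 1578·[0.8200·(1 − 0.8200^3) / (1 − 0.8200)] ≈ 3225.0659 billion.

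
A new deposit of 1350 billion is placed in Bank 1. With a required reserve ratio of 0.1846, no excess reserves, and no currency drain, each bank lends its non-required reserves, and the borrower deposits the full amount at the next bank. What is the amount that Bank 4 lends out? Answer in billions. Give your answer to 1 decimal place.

596.8 billion

Each bank lends a fraction (1 − rr) = 0.8154 of the deposit it receives, so Bank 4 receives 1350·0.8154^3 and lends 1350·0.8154^4 ≈ 596.7832 billion.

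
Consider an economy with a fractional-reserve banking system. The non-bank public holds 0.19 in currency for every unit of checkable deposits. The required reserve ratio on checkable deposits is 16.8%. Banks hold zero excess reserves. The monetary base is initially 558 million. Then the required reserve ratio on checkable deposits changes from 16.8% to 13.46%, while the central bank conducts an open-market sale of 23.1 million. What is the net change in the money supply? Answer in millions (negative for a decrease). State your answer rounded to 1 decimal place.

106.2 million

Before: m₁ = (1 + 0.19) / (0.168 + 0.19) ≈ 3.32402, MB₁ = 558, so M₁ = 3.32402 × 558 ≈ 1854.8032 million.
After: m₂ = (1 + 0.19) / (0.1346 + 0.19) ≈ 3.66605, MB₂ = 558 − 23.1 = 534.9, so M₂ = 3.66605 × 534.9 ≈ 1960.9701 million.
ΔM = M₂ − M₁ = 1960.9701 − 1854.8032 = 106.1669 million.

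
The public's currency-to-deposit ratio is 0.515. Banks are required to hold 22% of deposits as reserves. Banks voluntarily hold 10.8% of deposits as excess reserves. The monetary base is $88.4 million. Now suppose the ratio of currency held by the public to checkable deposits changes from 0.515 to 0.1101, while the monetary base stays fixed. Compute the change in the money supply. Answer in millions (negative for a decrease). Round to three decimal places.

Initially m₁ = (1 + 0.515) / (0.22 + 0.108 + 0.515) ≈ 1.797153, so M₁ = 1.797153 × 88.4 ≈ 158.8683 million.
After the change m₂ = (1 + 0.1101) / (0.22 + 0.108 + 0.1101) ≈ 2.533896, so M₂ = 2.533896 × 88.4 ≈ 223.9964 million.
ΔM = M₂ − M₁ = 223.9964 − 158.8683 = 65.1281 million.

$65.128 million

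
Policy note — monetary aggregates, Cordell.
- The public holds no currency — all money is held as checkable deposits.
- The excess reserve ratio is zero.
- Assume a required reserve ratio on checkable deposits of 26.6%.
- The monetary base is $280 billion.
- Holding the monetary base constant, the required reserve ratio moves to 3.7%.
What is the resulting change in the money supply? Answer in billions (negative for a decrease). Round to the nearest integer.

$6515 billion

Initially m₁ = 1 / (0.266) ≈ 3.7594, so M₁ = 3.7594 × 280 = 1052.632 billion.
After the change m₂ = 1 / (0.037) ≈ 27.0270, so M₂ = 27.0270 × 280 = 7567.56 billion.
ΔM = M₂ − M₁ = 7567.56 − 1052.632 = 6514.928 billion.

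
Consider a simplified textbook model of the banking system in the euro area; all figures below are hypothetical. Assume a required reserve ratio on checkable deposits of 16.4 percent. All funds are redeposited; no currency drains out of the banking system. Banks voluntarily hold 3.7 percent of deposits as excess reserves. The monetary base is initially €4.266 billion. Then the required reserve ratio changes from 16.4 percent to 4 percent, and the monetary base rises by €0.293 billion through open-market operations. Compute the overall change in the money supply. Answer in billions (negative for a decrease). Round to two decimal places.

€37.98 billion

Before: m₁ = 1 / (0.164 + 0.037) ≈ 4.9751, MB₁ = 4.266, so M₁ = 4.9751 × 4.266 ≈ 21.2238 billion.
After: m₂ = 1 / (0.04 + 0.037) ≈ 12.9870, MB₂ = 4.266 + 0.293 = 4.559, so M₂ = 12.9870 × 4.559 ≈ 59.2077 billion.
ΔM = M₂ − M₁ = 59.2077 − 21.2238 = 37.9839 billion.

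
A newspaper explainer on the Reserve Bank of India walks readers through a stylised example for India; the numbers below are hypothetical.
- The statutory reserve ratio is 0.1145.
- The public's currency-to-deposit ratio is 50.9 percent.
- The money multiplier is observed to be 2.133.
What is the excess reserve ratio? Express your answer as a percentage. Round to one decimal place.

8.4%

Using m = 2.133. Since m = (1 + c)/(c + rr + e), the denominator satisfies c + rr + e = (1 + c)/m = (1 + 0.509) / 2.133 ≈ 0.707454.
With c = 0.509 and rr = 0.1145, the excess reserve ratio is 0.707454 − 0.509 − 0.1145 = 0.083954.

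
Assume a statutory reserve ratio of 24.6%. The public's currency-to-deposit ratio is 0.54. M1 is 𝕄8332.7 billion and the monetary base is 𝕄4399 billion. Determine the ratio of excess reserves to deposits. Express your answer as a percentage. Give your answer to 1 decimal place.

Using m = M/MB = 8332.7/4399 ≈ 1.894226. Since m = (1 + c)/(c + rr + e), the denominator satisfies c + rr + e = (1 + c)/m = (1 + 0.54) / 1.894226 ≈ 0.812997.
With c = 0.54 and rr = 0.246, the ratio of excess reserves to deposits is 0.812997 − 0.54 − 0.246 = 0.026997.

2.7%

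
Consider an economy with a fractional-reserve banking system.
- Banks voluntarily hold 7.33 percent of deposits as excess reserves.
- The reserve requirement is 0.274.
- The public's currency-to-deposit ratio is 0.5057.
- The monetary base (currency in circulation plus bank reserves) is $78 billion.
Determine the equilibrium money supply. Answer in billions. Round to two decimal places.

The money multiplier is m = (1 + c) / (rr + e + c) = (1 + 0.5057) / (0.274 + 0.0733 + 0.5057) ≈ 1.76518.
So M = m × MB = 1.76518 × 78 ≈ 137.684 billion.

$137.68 billion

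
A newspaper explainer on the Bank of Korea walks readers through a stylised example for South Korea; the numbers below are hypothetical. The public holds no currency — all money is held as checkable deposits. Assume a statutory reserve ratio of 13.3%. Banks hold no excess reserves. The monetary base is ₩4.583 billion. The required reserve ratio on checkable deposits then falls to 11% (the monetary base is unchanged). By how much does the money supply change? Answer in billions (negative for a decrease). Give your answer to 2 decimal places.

₩7.20 billion

Initially m₁ = 1 / (0.133) ≈ 7.5188, so M₁ = 7.5188 × 4.583 ≈ 34.4587 billion.
After the change m₂ = 1 / (0.11) ≈ 9.0909, so M₂ = 9.0909 × 4.583 ≈ 41.6636 billion.
ΔM = M₂ − M₁ = 41.6636 − 34.4587 = 7.2049 billion.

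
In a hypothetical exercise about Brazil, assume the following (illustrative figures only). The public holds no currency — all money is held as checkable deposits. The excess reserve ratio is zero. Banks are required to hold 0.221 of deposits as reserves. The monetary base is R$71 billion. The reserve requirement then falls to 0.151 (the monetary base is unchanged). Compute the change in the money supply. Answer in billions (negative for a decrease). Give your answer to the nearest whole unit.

R$149 billion

Initially m₁ = 1 / (0.221) ≈ 4.5249, so M₁ = 4.5249 × 71 = 321.2679 billion.
After the change m₂ = 1 / (0.151) ≈ 6.6225, so M₂ = 6.6225 × 71 = 470.1975 billion.
ΔM = M₂ − M₁ = 470.1975 − 321.2679 = 148.9296 billion.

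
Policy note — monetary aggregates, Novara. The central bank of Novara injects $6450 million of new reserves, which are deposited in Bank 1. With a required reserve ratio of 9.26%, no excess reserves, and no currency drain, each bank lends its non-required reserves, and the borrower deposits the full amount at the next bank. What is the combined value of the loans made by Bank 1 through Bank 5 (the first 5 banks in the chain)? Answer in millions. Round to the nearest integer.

$24323 million

Bank i lends (1 − rr)^i of the original deposit: Bank 1 lends 6450·0.9074 = 5852.7300, Bank 2 lends 6450·0.9074² ≈ 5310.7672, and so on.
Summing a geometric series: total = 6450·[0.9074·(1 − 0.9074^5) / (1 − 0.9074)] ≈ 24323.0739 million.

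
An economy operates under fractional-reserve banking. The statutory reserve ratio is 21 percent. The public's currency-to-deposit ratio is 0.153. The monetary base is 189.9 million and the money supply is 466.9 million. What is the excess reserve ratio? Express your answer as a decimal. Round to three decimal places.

Using m = M/MB = 466.9/189.9 ≈ 2.458662. Since m = (1 + c)/(c + rr + e), the denominator satisfies c + rr + e = (1 + c)/m = (1 + 0.153) / 2.458662 ≈ 0.468954.
With c = 0.153 and rr = 0.21, the excess reserve ratio is 0.468954 − 0.153 − 0.21 = 0.105954.

0.106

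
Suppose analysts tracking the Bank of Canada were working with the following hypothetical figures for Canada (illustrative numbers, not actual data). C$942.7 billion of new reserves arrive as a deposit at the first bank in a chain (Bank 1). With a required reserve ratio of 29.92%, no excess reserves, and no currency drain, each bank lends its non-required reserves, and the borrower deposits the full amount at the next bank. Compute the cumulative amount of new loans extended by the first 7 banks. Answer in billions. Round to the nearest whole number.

Bank i lends (1 − rr)^i of the original deposit: Bank 1 lends 942.7·0.7008 ≈ 660.6442, Bank 2 lends 942.7·0.7008² ≈ 462.9794, and so on.
Summing a geometric series: total = 942.7·[0.7008·(1 − 0.7008^7) / (1 − 0.7008)] ≈ 2024.7344 billion.

C$2025 billion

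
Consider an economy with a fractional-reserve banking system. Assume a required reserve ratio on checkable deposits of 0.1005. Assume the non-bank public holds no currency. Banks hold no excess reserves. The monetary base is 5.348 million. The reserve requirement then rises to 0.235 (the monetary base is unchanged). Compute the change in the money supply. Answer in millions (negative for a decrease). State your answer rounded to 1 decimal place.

-30.5 million

Initially m₁ = 1 / (0.1005) ≈ 9.9502, so M₁ = 9.9502 × 5.348 ≈ 53.2137 million.
After the change m₂ = 1 / (0.235) ≈ 4.2553, so M₂ = 4.2553 × 5.348 ≈ 22.7573 million.
ΔM = M₂ − M₁ = 22.7573 − 53.2137 = -30.4564 million.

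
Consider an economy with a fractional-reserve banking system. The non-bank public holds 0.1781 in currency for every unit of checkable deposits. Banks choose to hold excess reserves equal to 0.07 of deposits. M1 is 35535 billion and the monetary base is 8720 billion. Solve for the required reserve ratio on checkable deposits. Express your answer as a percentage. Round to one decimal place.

4.1%

Using m = M/MB = 35535/8720 ≈ 4.075115. Since m = (1 + c)/(c + rr + e), the denominator satisfies c + rr + e = (1 + c)/m = (1 + 0.1781) / 4.075115 ≈ 0.289096.
With c = 0.1781 and e = 0.07, the required reserve ratio on checkable deposits is 0.289096 − 0.1781 − 0.07 = 0.040996.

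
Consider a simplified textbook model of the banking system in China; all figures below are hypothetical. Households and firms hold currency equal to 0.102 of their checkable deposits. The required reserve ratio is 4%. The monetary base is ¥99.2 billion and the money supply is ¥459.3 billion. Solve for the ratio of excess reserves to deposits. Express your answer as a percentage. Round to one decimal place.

Using m = M/MB = 459.3/99.2 ≈ 4.630040. Since m = (1 + c)/(c + rr + e), the denominator satisfies c + rr + e = (1 + c)/m = (1 + 0.102) / 4.630040 ≈ 0.238011.
With c = 0.102 and rr = 0.04, the ratio of excess reserves to deposits is 0.238011 − 0.102 − 0.04 = 0.096011.

9.6%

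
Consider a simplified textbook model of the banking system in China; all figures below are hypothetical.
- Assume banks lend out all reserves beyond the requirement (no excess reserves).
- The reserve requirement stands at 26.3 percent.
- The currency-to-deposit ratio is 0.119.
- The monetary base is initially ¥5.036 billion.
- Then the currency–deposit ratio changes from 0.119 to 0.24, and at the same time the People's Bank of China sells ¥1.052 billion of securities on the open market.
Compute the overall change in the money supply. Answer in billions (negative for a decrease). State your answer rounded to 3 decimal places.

Before: m₁ = (1 + 0.119) / (0.263 + 0.119) ≈ 2.92932, MB₁ = 5.036, so M₁ = 2.92932 × 5.036 ≈ 14.7521 billion.
After: m₂ = (1 + 0.24) / (0.263 + 0.24) ≈ 2.46521, MB₂ = 5.036 − 1.052 = 3.984, so M₂ = 2.46521 × 3.984 ≈ 9.8214 billion.
ΔM = M₂ − M₁ = 9.8214 − 14.7521 = -4.9307 billion.

-4.931 billion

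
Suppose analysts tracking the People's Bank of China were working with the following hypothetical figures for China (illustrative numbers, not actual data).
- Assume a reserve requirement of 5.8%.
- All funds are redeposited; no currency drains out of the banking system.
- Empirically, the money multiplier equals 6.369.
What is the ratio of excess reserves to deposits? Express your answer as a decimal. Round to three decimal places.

Using m = 6.369. Since m = (1 + c)/(c + rr + e), the denominator satisfies c + rr + e = (1 + c)/m = (1 + 0) / 6.369 ≈ 0.157011.
With c = 0 and rr = 0.058, the ratio of excess reserves to deposits is 0.157011 − 0 − 0.058 = 0.099011.

0.099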